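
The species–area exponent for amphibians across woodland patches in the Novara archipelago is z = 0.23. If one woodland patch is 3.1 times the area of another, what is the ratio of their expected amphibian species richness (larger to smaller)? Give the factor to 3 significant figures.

1.30

S₂/S₁ = (A₂/A₁)^z = 3.1^0.23
ln(S₂/S₁) = 0.23 × ln 3.1 = 0.23 × 1.1314 = 0.2602
S₂/S₁ = e^0.2602 ≈ 1.297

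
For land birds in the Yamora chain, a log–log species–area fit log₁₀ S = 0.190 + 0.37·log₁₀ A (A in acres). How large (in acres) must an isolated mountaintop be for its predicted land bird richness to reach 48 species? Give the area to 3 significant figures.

10700 acres

48 = 1.549 × A^0.37  ⇒  A^0.37 = 48/1.549 = 30.99
ln A = ln(30.99) / 0.37 = 3.4337 / 0.37 = 9.2803
A = e^9.2803 ≈ 10725 acres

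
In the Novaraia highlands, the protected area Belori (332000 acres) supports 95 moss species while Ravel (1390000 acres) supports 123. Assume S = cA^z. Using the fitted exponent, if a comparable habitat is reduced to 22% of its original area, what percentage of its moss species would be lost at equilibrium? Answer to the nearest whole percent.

z = ln(123/95) / ln(1390000/332000) = 0.2583 / 1.4319 = 0.1804
S_new/S_old = (A_new/A_old)^z = 0.22^0.1804 = exp(0.1804 × -1.5141) = 0.761
Fraction lost = 1 − 0.761 = 0.239

24%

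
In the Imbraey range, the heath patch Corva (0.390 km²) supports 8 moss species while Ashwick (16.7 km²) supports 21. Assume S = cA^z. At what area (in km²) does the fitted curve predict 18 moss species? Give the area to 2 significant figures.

9.2 km²

z = ln(21/8) / ln(16.7/0.39) = 0.9651 / 3.7570 = 0.2569
c = 8 / 0.39^0.2569 = 8 / 0.7852 = 10.19
A = (18/10.19)^(1/0.2569) ⇒ ln A = ln(1.767)/0.2569 = 2.2153
A = e^2.2153 ≈ 9.164 km²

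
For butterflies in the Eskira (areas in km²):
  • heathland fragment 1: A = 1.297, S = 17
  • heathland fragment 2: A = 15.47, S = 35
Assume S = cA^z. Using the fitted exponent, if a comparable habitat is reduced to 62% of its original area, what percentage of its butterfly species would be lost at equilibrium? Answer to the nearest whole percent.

z = ln(35/17) / ln(15.47/1.297) = 0.7221 / 2.4788 = 0.2913
S_new/S_old = (A_new/A_old)^z = 0.62^0.2913 = exp(0.2913 × -0.4780) = 0.87
Fraction lost = 1 − 0.87 = 0.13

13%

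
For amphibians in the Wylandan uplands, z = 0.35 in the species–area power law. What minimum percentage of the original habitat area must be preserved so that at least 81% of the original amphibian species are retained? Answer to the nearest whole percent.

Need (A_new/A_old)^0.35 = 0.81, so A_new/A_old = 0.81^(1/0.35) = 0.81^2.857
ln(A_new/A_old) = ln 0.81 / 0.35 = -0.2107 / 0.35 = -0.6021
A_new/A_old = e^-0.6021 ≈ 0.5477

55%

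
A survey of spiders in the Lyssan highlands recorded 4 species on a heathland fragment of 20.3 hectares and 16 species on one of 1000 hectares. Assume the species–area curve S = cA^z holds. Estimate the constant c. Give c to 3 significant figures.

1.37

z = ln(S₂/S₁) / ln(A₂/A₁) = ln(16/4) / ln(1000/20.3) = 1.3863 / 3.8971 = 0.3557
c = S₁ / A₁^z = 4 / 20.3^0.3557 = 4 / 2.918 = 1.371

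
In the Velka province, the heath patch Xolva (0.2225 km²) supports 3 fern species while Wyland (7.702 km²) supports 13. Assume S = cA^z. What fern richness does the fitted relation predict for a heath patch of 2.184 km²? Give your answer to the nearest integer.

z = ln(13/3) / ln(7.702/0.2225) = 1.4663 / 3.5443 = 0.4137
c = 3 / 0.2225^0.4137 = 3 / 0.537 = 5.587
S₃ = 5.587 × 2.184^0.4137 = 5.587 × 1.382 ≈ 7.718

8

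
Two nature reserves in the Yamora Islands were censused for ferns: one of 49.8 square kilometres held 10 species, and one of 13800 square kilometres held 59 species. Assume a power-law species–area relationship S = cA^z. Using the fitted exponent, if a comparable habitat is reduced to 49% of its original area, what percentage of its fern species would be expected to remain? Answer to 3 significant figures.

z = ln(59/10) / ln(13800/49.8) = 1.7750 / 5.6244 = 0.3156
S_new/S_old = (A_new/A_old)^z = 0.49^0.3156 = exp(0.3156 × -0.7133) = 0.7984

79.8%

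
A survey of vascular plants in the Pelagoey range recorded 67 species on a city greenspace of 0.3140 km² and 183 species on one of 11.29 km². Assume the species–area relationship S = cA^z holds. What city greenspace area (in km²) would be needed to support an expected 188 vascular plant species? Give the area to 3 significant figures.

z = ln(183/67) / ln(11.29/0.314) = 1.0048 / 3.5823 = 0.2805
c = 67 / 0.314^0.2805 = 67 / 0.7226 = 92.72
A = (188/92.72)^(1/0.2805) ⇒ ln A = ln(2.028)/0.2805 = 2.5200
A = e^2.5200 ≈ 12.43 km²

12.4 km²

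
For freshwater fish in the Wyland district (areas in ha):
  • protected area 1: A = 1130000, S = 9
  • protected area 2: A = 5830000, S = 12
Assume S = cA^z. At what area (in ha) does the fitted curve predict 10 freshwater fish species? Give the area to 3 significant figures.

z = ln(12/9) / ln(5830000/1130000) = 0.2877 / 1.6408 = 0.1753
c = 9 / 1130000^0.1753 = 9 / 11.52 = 0.7815
A = (10/0.7815)^(1/0.1753) ⇒ ln A = ln(12.8)/0.1753 = 14.5387
A = e^14.5387 ≈ 2060901 ha

2060000 ha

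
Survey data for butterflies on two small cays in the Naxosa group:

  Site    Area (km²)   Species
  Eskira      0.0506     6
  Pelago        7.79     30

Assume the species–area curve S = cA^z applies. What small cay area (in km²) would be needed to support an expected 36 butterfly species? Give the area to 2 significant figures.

14 km²

z = ln(30/6) / ln(7.79/0.0506) = 1.6094 / 5.0366 = 0.3195
c = 6 / 0.0506^0.3195 = 6 / 0.3854 = 15.57
A = (36/15.57)^(1/0.3195) ⇒ ln A = ln(2.312)/0.3195 = 2.6234
A = e^2.6234 ≈ 13.78 km²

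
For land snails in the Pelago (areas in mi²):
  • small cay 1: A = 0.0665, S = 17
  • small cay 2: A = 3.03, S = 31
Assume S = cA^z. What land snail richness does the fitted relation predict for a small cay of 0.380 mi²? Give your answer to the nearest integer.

22

z = ln(31/17) / ln(3.03/0.0665) = 0.6008 / 3.8191 = 0.1573
c = 17 / 0.0665^0.1573 = 17 / 0.6529 = 26.04
S₃ = 26.04 × 0.38^0.1573 = 26.04 × 0.8588 ≈ 22.36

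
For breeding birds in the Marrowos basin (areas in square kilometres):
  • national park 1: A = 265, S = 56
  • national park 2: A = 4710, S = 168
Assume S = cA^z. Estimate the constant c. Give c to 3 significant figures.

z = ln(S₂/S₁) / ln(A₂/A₁) = ln(168/56) / ln(4710/265) = 1.0986 / 2.8777 = 0.3818
c = S₁ / A₁^z = 56 / 265^0.3818 = 56 / 8.416 = 6.654

6.65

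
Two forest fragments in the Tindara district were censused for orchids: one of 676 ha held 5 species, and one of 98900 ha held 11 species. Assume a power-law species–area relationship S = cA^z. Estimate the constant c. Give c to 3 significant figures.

z = ln(S₂/S₁) / ln(A₂/A₁) = ln(11/5) / ln(98900/676) = 0.7885 / 4.9857 = 0.1581
c = S₁ / A₁^z = 5 / 676^0.1581 = 5 / 2.802 = 1.784

1.78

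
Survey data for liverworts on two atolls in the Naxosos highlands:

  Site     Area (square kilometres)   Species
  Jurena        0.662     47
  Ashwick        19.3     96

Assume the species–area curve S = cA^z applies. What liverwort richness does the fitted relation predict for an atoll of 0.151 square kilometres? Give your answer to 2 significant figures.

z = ln(96/47) / ln(19.3/0.662) = 0.7142 / 3.3726 = 0.2118
c = 47 / 0.662^0.2118 = 47 / 0.9164 = 51.29
S₃ = 51.29 × 0.151^0.2118 = 51.29 × 0.6701 ≈ 34.37

34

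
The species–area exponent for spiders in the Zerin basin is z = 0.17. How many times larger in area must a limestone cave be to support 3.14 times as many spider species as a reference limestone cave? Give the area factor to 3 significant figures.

(A₂/A₁)^0.17 = 3.14, so A₂/A₁ = 3.14^(1/0.17) = 3.14^5.882
ln(A₂/A₁) = ln 3.14 / 0.17 = 1.1442 / 0.17 = 6.7307
A₂/A₁ = e^6.7307 ≈ 837.8

838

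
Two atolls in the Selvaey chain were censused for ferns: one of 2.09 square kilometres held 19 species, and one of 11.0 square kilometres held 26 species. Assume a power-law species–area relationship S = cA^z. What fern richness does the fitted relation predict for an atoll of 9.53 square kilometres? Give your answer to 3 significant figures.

z = ln(26/19) / ln(11/2.09) = 0.3137 / 1.6607 = 0.1889
c = 19 / 2.09^0.1889 = 19 / 1.149 = 16.53
S₃ = 16.53 × 9.53^0.1889 = 16.53 × 1.531 ≈ 25.31

25.3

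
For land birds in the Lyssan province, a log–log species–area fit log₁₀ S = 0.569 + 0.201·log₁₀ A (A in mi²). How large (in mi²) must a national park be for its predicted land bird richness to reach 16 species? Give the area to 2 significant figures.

16 = 3.707 × A^0.201  ⇒  A^0.201 = 16/3.707 = 4.316
ln A = ln(4.316) / 0.201 = 1.4624 / 0.201 = 7.2757
A = e^7.2757 ≈ 1445 mi²

1400 mi²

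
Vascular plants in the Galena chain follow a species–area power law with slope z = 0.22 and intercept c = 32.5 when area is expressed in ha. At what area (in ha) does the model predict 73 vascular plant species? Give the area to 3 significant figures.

73 = 32.5 × A^0.22  ⇒  A^0.22 = 73/32.5 = 2.246
ln A = ln(2.246) / 0.22 = 0.8092 / 0.22 = 3.6783
A = e^3.6783 ≈ 39.58 ha

39.6 ha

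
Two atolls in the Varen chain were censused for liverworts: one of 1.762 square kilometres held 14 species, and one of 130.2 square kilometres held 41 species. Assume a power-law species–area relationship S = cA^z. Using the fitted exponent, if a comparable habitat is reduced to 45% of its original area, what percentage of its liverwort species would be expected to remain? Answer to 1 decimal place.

81.9%

z = ln(41/14) / ln(130.2/1.762) = 1.0745 / 4.3026 = 0.2497
S_new/S_old = (A_new/A_old)^z = 0.45^0.2497 = exp(0.2497 × -0.7985) = 0.8192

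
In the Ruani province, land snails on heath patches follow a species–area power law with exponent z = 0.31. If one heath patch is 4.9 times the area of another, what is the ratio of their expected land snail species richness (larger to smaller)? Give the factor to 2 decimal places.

1.64

S₂/S₁ = (A₂/A₁)^z = 4.9^0.31
ln(S₂/S₁) = 0.31 × ln 4.9 = 0.31 × 1.5892 = 0.4927
S₂/S₁ = e^0.4927 ≈ 1.637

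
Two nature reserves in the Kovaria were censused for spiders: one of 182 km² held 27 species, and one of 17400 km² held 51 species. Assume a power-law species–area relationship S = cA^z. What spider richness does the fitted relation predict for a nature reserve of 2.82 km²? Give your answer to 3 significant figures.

z = ln(51/27) / ln(17400/182) = 0.6360 / 4.5602 = 0.1395
c = 27 / 182^0.1395 = 27 / 2.066 = 13.07
S₃ = 13.07 × 2.82^0.1395 = 13.07 × 1.156 ≈ 15.1

15.1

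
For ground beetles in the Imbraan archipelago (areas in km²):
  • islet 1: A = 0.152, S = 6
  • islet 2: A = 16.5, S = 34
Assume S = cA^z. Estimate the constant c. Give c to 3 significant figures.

12.0

z = ln(S₂/S₁) / ln(A₂/A₁) = ln(34/6) / ln(16.5/0.152) = 1.7346 / 4.6872 = 0.3701
c = S₁ / A₁^z = 6 / 0.152^0.3701 = 6 / 0.498 = 12.05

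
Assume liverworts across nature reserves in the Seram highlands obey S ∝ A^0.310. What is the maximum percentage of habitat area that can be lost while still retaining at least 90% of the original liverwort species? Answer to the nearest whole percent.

29%

Need (A_new/A_old)^0.31 = 0.9, so A_new/A_old = 0.9^(1/0.31) = 0.9^3.226
ln(A_new/A_old) = ln 0.9 / 0.31 = -0.1054 / 0.31 = -0.3399
A_new/A_old = e^-0.3399 ≈ 0.7119
Fraction that can be lost = 1 − 0.7119 = 0.2881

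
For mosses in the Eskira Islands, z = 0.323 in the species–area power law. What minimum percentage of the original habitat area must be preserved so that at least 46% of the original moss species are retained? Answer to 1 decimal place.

9.0%

Need (A_new/A_old)^0.323 = 0.46, so A_new/A_old = 0.46^(1/0.323) = 0.46^3.096
ln(A_new/A_old) = ln 0.46 / 0.323 = -0.7765 / 0.323 = -2.4041
A_new/A_old = e^-2.4041 ≈ 0.09035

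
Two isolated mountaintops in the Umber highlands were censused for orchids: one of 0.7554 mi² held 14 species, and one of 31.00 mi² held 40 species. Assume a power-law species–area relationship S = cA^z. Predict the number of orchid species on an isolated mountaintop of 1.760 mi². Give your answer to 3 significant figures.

z = ln(40/14) / ln(31/0.7554) = 1.0498 / 3.7145 = 0.2826
c = 14 / 0.7554^0.2826 = 14 / 0.9238 = 15.16
S₃ = 15.16 × 1.76^0.2826 = 15.16 × 1.173 ≈ 17.78

17.8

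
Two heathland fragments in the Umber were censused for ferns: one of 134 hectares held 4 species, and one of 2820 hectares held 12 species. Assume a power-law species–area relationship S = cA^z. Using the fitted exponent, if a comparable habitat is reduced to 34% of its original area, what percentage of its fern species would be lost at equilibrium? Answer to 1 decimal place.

32.2%

z = ln(12/4) / ln(2820/134) = 1.0986 / 3.0467 = 0.3606
S_new/S_old = (A_new/A_old)^z = 0.34^0.3606 = exp(0.3606 × -1.0788) = 0.6777
Fraction lost = 1 − 0.6777 = 0.3223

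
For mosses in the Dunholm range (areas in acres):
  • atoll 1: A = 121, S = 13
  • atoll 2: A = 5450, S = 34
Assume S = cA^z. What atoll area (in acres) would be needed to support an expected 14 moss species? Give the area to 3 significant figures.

z = ln(34/13) / ln(5450/121) = 0.9614 / 3.8076 = 0.2525
c = 13 / 121^0.2525 = 13 / 3.357 = 3.873
A = (14/3.873)^(1/0.2525) ⇒ ln A = ln(3.615)/0.2525 = 5.0893
A = e^5.0893 ≈ 162.3 acres

162 acres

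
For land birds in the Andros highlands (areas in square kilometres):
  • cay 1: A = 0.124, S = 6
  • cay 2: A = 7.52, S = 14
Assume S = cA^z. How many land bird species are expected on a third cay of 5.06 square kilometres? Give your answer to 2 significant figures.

13

z = ln(14/6) / ln(7.52/0.124) = 0.8473 / 4.1050 = 0.2064
c = 6 / 0.124^0.2064 = 6 / 0.6499 = 9.232
S₃ = 9.232 × 5.06^0.2064 = 9.232 × 1.397 ≈ 12.9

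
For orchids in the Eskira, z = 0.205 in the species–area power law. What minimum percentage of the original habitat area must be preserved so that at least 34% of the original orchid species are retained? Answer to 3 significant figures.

0.518%

Need (A_new/A_old)^0.205 = 0.34, so A_new/A_old = 0.34^(1/0.205) = 0.34^4.878
ln(A_new/A_old) = ln 0.34 / 0.205 = -1.0788 / 0.205 = -5.2625
A_new/A_old = e^-5.2625 ≈ 0.005182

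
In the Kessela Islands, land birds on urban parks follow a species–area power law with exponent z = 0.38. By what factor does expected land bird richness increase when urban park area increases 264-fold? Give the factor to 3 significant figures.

8.32

S₂/S₁ = (A₂/A₁)^z = 264^0.38
ln(S₂/S₁) = 0.38 × ln 264 = 0.38 × 5.5759 = 2.1189
S₂/S₁ = e^2.1189 ≈ 8.322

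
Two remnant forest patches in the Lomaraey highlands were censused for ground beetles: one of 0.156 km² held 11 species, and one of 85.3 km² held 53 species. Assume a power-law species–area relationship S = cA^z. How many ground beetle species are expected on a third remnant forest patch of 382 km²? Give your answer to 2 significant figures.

77

z = ln(53/11) / ln(85.3/0.156) = 1.5724 / 6.3041 = 0.2494
c = 11 / 0.156^0.2494 = 11 / 0.6291 = 17.48
S₃ = 17.48 × 382^0.2494 = 17.48 × 4.406 ≈ 77.03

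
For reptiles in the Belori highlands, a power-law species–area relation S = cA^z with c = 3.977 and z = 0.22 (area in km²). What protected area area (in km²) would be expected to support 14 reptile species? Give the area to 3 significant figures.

305 km²

14 = 3.977 × A^0.22  ⇒  A^0.22 = 14/3.977 = 3.52
ln A = ln(3.52) / 0.22 = 1.2585 / 0.22 = 5.7206
A = e^5.7206 ≈ 305.1 km²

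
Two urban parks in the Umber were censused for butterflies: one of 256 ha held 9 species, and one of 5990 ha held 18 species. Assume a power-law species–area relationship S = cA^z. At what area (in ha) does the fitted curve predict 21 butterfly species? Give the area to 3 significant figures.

z = ln(18/9) / ln(5990/256) = 0.6931 / 3.1527 = 0.2199
c = 9 / 256^0.2199 = 9 / 3.384 = 2.659
A = (21/2.659)^(1/0.2199) ⇒ ln A = ln(7.897)/0.2199 = 9.3990
A = e^9.3990 ≈ 12076 ha

12100 ha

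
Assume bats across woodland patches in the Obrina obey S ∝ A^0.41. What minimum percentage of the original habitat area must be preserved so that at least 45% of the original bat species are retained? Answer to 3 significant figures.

Need (A_new/A_old)^0.41 = 0.45, so A_new/A_old = 0.45^(1/0.41) = 0.45^2.439
ln(A_new/A_old) = ln 0.45 / 0.41 = -0.7985 / 0.41 = -1.9476
A_new/A_old = e^-1.9476 ≈ 0.1426

14.3%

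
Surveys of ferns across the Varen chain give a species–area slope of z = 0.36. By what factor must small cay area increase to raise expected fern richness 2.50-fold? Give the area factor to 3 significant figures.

(A₂/A₁)^0.36 = 2.5, so A₂/A₁ = 2.5^(1/0.36) = 2.5^2.778
ln(A₂/A₁) = ln 2.5 / 0.36 = 0.9163 / 0.36 = 2.5453
A₂/A₁ = e^2.5453 ≈ 12.75

12.7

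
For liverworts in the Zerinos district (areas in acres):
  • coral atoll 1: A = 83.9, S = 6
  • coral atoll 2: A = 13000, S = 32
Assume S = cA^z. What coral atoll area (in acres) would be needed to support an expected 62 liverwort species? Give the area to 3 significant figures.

95300 acres

z = ln(32/6) / ln(13000/83.9) = 1.6740 / 5.0431 = 0.3319
c = 6 / 83.9^0.3319 = 6 / 4.351 = 1.379
A = (62/1.379)^(1/0.3319) ⇒ ln A = ln(44.96)/0.3319 = 11.4653
A = e^11.4653 ≈ 95345 acres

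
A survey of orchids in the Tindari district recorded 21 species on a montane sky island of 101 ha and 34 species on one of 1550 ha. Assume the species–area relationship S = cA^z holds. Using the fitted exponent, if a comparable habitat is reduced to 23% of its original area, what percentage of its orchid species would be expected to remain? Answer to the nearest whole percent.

z = ln(34/21) / ln(1550/101) = 0.4818 / 2.7309 = 0.1764
S_new/S_old = (A_new/A_old)^z = 0.23^0.1764 = exp(0.1764 × -1.4697) = 0.7716

77%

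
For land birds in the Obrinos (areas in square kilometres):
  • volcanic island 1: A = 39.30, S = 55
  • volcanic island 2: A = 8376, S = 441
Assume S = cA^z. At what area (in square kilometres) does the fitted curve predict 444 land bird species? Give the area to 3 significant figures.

8520 square kilometres

z = ln(441/55) / ln(8376/39.3) = 2.0817 / 5.3619 = 0.3882
c = 55 / 39.3^0.3882 = 55 / 4.159 = 13.22
A = (444/13.22)^(1/0.3882) ⇒ ln A = ln(33.58)/0.3882 = 9.0506
A = e^9.0506 ≈ 8524 square kilometres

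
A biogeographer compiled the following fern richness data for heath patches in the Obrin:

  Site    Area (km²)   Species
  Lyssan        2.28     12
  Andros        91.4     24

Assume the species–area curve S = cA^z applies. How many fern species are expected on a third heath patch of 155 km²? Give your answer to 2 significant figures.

27

z = ln(24/12) / ln(91.4/2.28) = 0.6931 / 3.6911 = 0.1878
c = 12 / 2.28^0.1878 = 12 / 1.167 = 10.28
S₃ = 10.28 × 155^0.1878 = 10.28 × 2.578 ≈ 26.5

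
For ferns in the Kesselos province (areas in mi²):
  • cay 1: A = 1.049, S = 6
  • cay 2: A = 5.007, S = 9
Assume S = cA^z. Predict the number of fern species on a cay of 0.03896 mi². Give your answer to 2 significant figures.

z = ln(9/6) / ln(5.007/1.049) = 0.4055 / 1.5630 = 0.2594
c = 6 / 1.049^0.2594 = 6 / 1.012 = 5.926
S₃ = 5.926 × 0.03896^0.2594 = 5.926 × 0.4309 ≈ 2.554

2.6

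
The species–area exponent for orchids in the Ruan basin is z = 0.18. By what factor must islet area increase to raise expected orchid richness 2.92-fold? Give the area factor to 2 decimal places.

(A₂/A₁)^0.18 = 2.92, so A₂/A₁ = 2.92^(1/0.18) = 2.92^5.556
ln(A₂/A₁) = ln 2.92 / 0.18 = 1.0716 / 0.18 = 5.9532
A₂/A₁ = e^5.9532 ≈ 385

385.00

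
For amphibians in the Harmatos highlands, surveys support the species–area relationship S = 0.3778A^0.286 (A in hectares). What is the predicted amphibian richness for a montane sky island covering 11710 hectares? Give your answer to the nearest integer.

6 species

S = 0.3778 × 11710^0.286
ln S = ln 0.3778 + 0.286 × ln 11710 = -0.9734 + 0.286 × 9.3682 = 1.7059
S = e^1.7059 ≈ 5.506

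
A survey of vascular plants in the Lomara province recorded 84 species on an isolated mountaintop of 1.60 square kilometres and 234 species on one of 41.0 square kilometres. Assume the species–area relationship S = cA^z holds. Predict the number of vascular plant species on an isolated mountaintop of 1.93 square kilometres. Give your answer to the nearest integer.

89

z = ln(234/84) / ln(41/1.6) = 1.0245 / 3.2436 = 0.3159
c = 84 / 1.6^0.3159 = 84 / 1.16 = 72.41
S₃ = 72.41 × 1.93^0.3159 = 72.41 × 1.231 ≈ 89.13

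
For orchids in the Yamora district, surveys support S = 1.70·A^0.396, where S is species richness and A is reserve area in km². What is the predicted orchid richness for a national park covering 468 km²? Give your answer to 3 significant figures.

19.4

S = 1.7 × 468^0.396
ln S = ln 1.7 + 0.396 × ln 468 = 0.5306 + 0.396 × 6.1485 = 2.9654
S = e^2.9654 ≈ 19.4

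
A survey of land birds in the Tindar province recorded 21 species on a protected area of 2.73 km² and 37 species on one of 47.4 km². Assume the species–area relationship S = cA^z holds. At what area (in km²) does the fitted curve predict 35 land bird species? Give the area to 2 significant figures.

36 km²

z = ln(37/21) / ln(47.4/2.73) = 0.5664 / 2.8543 = 0.1984
c = 21 / 2.73^0.1984 = 21 / 1.221 = 17.21
A = (35/17.21)^(1/0.1984) ⇒ ln A = ln(2.034)/0.1984 = 3.5786
A = e^3.5786 ≈ 35.82 km²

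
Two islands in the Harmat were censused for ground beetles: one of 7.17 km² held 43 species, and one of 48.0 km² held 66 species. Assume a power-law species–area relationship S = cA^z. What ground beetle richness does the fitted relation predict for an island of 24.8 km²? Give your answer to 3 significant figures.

56.9

z = ln(66/43) / ln(48/7.17) = 0.4285 / 1.9013 = 0.2253
c = 43 / 7.17^0.2253 = 43 / 1.559 = 27.59
S₃ = 27.59 × 24.8^0.2253 = 27.59 × 2.062 ≈ 56.87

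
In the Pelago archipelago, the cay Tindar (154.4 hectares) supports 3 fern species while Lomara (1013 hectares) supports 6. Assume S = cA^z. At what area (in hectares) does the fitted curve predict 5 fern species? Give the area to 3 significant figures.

z = ln(6/3) / ln(1013/154.4) = 0.6931 / 1.8811 = 0.3685
c = 3 / 154.4^0.3685 = 3 / 6.404 = 0.4684
A = (5/0.4684)^(1/0.3685) ⇒ ln A = ln(10.67)/0.3685 = 6.4259
A = e^6.4259 ≈ 617.6 hectares

618 hectares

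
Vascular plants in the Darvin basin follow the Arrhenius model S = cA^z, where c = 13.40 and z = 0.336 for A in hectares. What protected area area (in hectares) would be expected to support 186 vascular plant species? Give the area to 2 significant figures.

2500 hectares

186 = 13.4 × A^0.336  ⇒  A^0.336 = 186/13.4 = 13.88
ln A = ln(13.88) / 0.336 = 2.6305 / 0.336 = 7.8288
A = e^7.8288 ≈ 2512 hectares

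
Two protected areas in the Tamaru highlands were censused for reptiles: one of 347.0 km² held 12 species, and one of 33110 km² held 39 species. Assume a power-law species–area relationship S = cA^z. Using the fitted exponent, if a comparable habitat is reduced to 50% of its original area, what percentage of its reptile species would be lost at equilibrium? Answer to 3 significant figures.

z = ln(39/12) / ln(33110/347) = 1.1787 / 4.5583 = 0.2586
S_new/S_old = (A_new/A_old)^z = 0.5^0.2586 = exp(0.2586 × -0.6931) = 0.8359
Fraction lost = 1 − 0.8359 = 0.1641

16.4%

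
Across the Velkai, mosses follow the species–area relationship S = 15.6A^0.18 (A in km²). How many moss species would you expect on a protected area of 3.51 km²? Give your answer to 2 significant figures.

S = 15.6 × 3.51^0.18
ln S = ln 15.6 + 0.18 × ln 3.51 = 2.7473 + 0.18 × 1.2556 = 2.9733
S = e^2.9733 ≈ 19.56

20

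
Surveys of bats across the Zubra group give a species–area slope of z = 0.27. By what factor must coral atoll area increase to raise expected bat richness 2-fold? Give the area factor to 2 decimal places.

(A₂/A₁)^0.27 = 2, so A₂/A₁ = 2^(1/0.27) = 2^3.704
ln(A₂/A₁) = ln 2 / 0.27 = 0.6931 / 0.27 = 2.5672
A₂/A₁ = e^2.5672 ≈ 13.03

13.03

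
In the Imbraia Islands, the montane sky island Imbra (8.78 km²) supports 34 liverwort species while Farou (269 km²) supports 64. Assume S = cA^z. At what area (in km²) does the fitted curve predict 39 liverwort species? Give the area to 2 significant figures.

18 km²

z = ln(64/34) / ln(269/8.78) = 0.6325 / 3.4222 = 0.1848
c = 34 / 8.78^0.1848 = 34 / 1.494 = 22.76
A = (39/22.76)^(1/0.1848) ⇒ ln A = ln(1.714)/0.1848 = 2.9148
A = e^2.9148 ≈ 18.45 km²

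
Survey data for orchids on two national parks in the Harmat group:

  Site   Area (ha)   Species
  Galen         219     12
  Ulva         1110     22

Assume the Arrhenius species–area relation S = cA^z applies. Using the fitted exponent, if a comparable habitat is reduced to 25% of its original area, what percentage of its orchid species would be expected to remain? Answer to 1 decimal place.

z = ln(22/12) / ln(1110/219) = 0.6061 / 1.6230 = 0.3735
S_new/S_old = (A_new/A_old)^z = 0.25^0.3735 = exp(0.3735 × -1.3863) = 0.5959

59.6%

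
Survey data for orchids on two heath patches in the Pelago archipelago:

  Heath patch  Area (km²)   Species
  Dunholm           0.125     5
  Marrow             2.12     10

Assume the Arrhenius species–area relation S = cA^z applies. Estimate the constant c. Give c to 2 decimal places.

z = ln(S₂/S₁) / ln(A₂/A₁) = ln(10/5) / ln(2.12/0.125) = 0.6931 / 2.8309 = 0.2449
c = S₁ / A₁^z = 5 / 0.125^0.2449 = 5 / 0.601 = 8.319

8.32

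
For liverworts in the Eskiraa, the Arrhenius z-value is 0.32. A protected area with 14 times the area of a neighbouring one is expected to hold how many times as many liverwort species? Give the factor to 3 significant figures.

2.33

S₂/S₁ = (A₂/A₁)^z = 14^0.32
ln(S₂/S₁) = 0.32 × ln 14 = 0.32 × 2.6391 = 0.8445
S₂/S₁ = e^0.8445 ≈ 2.327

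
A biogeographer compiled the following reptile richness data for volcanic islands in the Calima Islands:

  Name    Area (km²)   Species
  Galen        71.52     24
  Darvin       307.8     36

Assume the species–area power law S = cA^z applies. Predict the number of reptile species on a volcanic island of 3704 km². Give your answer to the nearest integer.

z = ln(36/24) / ln(307.8/71.52) = 0.4055 / 1.4595 = 0.2778
c = 24 / 71.52^0.2778 = 24 / 3.275 = 7.329
S₃ = 7.329 × 3704^0.2778 = 7.329 × 9.805 ≈ 71.85

72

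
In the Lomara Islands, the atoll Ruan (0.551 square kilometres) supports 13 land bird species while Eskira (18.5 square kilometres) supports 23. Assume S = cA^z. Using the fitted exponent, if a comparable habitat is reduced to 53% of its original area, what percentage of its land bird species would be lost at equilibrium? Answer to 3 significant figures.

z = ln(23/13) / ln(18.5/0.551) = 0.5705 / 3.5138 = 0.1624
S_new/S_old = (A_new/A_old)^z = 0.53^0.1624 = exp(0.1624 × -0.6349) = 0.902
Fraction lost = 1 − 0.902 = 0.09795

9.80%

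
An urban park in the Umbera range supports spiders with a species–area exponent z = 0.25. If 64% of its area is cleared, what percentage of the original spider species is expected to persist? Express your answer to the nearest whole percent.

77%

S_new/S_old = (A_new/A_old)^z = 0.36^0.25
= exp(0.25 × ln 0.36) = exp(0.25 × -1.0217) = exp(-0.2554) ≈ 0.7746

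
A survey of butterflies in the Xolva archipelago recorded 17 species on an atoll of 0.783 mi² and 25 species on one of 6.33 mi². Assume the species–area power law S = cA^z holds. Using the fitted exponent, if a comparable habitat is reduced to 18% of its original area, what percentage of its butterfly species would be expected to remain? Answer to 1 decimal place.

72.9%

z = ln(25/17) / ln(6.33/0.783) = 0.3857 / 2.0899 = 0.1845
S_new/S_old = (A_new/A_old)^z = 0.18^0.1845 = exp(0.1845 × -1.7148) = 0.7287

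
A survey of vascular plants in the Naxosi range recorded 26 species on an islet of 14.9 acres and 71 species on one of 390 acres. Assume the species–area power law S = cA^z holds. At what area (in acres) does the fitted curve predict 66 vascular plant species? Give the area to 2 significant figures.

310 acres

z = ln(71/26) / ln(390/14.9) = 1.0046 / 3.2648 = 0.3077
c = 26 / 14.9^0.3077 = 26 / 2.296 = 11.32
A = (66/11.32)^(1/0.3077) ⇒ ln A = ln(5.829)/0.3077 = 5.7288
A = e^5.7288 ≈ 307.6 acres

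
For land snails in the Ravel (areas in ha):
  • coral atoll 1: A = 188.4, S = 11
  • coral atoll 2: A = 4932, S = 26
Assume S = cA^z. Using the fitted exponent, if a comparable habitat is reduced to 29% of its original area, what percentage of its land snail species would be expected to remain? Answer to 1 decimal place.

z = ln(26/11) / ln(4932/188.4) = 0.8602 / 3.2649 = 0.2635
S_new/S_old = (A_new/A_old)^z = 0.29^0.2635 = exp(0.2635 × -1.2379) = 0.7217

72.2%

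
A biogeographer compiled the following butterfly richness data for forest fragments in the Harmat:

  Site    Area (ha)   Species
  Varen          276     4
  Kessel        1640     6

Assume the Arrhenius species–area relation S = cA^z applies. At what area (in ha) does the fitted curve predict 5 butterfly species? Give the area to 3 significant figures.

736 ha

z = ln(6/4) / ln(1640/276) = 0.4055 / 1.7821 = 0.2275
c = 4 / 276^0.2275 = 4 / 3.592 = 1.113
A = (5/1.113)^(1/0.2275) ⇒ ln A = ln(4.49)/0.2275 = 6.6011
A = e^6.6011 ≈ 735.9 ha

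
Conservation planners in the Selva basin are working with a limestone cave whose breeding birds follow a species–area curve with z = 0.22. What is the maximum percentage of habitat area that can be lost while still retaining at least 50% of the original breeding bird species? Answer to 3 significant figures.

95.7%

Need (A_new/A_old)^0.22 = 0.5, so A_new/A_old = 0.5^(1/0.22) = 0.5^4.545
ln(A_new/A_old) = ln 0.5 / 0.22 = -0.6931 / 0.22 = -3.1507
A_new/A_old = e^-3.1507 ≈ 0.04282
Fraction that can be lost = 1 − 0.04282 = 0.9572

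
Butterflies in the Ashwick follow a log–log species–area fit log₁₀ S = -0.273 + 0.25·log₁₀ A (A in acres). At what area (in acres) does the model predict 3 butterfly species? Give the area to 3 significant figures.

1000 acres

3 = 0.5333 × A^0.25  ⇒  A^0.25 = 3/0.5333 = 5.625
ln A = ln(5.625) / 0.25 = 1.7272 / 0.25 = 6.9089
A = e^6.9089 ≈ 1001 acres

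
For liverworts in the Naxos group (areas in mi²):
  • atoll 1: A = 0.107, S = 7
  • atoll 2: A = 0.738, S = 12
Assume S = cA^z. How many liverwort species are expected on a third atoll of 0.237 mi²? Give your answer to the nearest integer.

9

z = ln(12/7) / ln(0.738/0.107) = 0.5390 / 1.9311 = 0.2791
c = 7 / 0.107^0.2791 = 7 / 0.5359 = 13.06
S₃ = 13.06 × 0.237^0.2791 = 13.06 × 0.6691 ≈ 8.74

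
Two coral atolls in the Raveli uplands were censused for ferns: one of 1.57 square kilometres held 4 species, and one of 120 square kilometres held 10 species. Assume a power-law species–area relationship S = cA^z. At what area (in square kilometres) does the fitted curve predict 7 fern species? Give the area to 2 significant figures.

z = ln(10/4) / ln(120/1.57) = 0.9163 / 4.3364 = 0.2113
c = 4 / 1.57^0.2113 = 4 / 1.1 = 3.636
A = (7/3.636)^(1/0.2113) ⇒ ln A = ln(1.925)/0.2113 = 3.0995
A = e^3.0995 ≈ 22.19 square kilometres

22 square kilometres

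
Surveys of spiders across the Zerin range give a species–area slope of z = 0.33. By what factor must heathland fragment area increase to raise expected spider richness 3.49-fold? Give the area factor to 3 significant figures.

44.1

(A₂/A₁)^0.33 = 3.49, so A₂/A₁ = 3.49^(1/0.33) = 3.49^3.03
ln(A₂/A₁) = ln 3.49 / 0.33 = 1.2499 / 0.33 = 3.7876
A₂/A₁ = e^3.7876 ≈ 44.15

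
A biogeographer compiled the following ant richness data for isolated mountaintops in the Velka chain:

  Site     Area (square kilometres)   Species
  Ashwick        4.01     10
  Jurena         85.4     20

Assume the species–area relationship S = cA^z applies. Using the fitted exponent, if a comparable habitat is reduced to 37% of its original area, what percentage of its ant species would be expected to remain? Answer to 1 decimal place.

79.8%

z = ln(20/10) / ln(85.4/4.01) = 0.6931 / 3.0586 = 0.2266
S_new/S_old = (A_new/A_old)^z = 0.37^0.2266 = exp(0.2266 × -0.9943) = 0.7983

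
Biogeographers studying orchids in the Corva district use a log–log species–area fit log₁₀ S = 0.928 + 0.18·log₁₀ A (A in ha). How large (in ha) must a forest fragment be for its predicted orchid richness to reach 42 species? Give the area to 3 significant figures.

42 = 8.472 × A^0.18  ⇒  A^0.18 = 42/8.472 = 4.957
ln A = ln(4.957) / 0.18 = 1.6009 / 0.18 = 8.8937
A = e^8.8937 ≈ 7286 ha

7290 ha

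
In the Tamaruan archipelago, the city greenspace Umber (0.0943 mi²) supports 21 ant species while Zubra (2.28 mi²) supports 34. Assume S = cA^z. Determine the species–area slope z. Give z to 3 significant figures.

Taking logs: ln S = ln c + z ln A, so z = (ln S₂ − ln S₁)/(ln A₂ − ln A₁).
z = ln(34/21) / ln(2.28/0.0943) = ln(1.619) / ln(24.18) = 0.4818 / 3.1854 = 0.1513

0.151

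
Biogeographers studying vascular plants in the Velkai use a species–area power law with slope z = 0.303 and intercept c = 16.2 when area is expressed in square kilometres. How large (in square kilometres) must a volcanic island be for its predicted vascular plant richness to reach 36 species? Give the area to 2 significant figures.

36 = 16.2 × A^0.303  ⇒  A^0.303 = 36/16.2 = 2.222
ln A = ln(2.222) / 0.303 = 0.7985 / 0.303 = 2.6353
A = e^2.6353 ≈ 13.95 square kilometres

14 square kilometres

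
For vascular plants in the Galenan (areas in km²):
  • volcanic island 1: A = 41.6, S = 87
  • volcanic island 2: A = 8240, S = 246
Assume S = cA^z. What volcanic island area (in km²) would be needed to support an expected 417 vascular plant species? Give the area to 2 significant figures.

z = ln(246/87) / ln(8240/41.6) = 1.0394 / 5.2887 = 0.1965
c = 87 / 41.6^0.1965 = 87 / 2.081 = 41.81
A = (417/41.81)^(1/0.1965) ⇒ ln A = ln(9.973)/0.1965 = 11.7020
A = e^11.7020 ≈ 120814 km²

120000 km²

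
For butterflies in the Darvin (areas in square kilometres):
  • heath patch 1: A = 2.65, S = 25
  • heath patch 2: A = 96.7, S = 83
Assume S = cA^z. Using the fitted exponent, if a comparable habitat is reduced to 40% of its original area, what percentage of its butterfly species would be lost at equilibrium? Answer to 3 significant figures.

z = ln(83/25) / ln(96.7/2.65) = 1.2000 / 3.5971 = 0.3336
S_new/S_old = (A_new/A_old)^z = 0.4^0.3336 = exp(0.3336 × -0.9163) = 0.7366
Fraction lost = 1 − 0.7366 = 0.2634

26.3%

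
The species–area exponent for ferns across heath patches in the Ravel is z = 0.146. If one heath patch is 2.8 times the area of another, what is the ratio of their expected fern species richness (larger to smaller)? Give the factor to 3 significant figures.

1.16

S₂/S₁ = (A₂/A₁)^z = 2.8^0.146
ln(S₂/S₁) = 0.146 × ln 2.8 = 0.146 × 1.0296 = 0.1503
S₂/S₁ = e^0.1503 ≈ 1.162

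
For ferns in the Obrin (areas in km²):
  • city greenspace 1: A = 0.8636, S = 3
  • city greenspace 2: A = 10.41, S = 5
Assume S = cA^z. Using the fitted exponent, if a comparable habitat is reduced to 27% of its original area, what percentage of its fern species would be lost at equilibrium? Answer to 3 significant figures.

z = ln(5/3) / ln(10.41/0.8636) = 0.5108 / 2.4894 = 0.2052
S_new/S_old = (A_new/A_old)^z = 0.27^0.2052 = exp(0.2052 × -1.3093) = 0.7644
Fraction lost = 1 − 0.7644 = 0.2356

23.6%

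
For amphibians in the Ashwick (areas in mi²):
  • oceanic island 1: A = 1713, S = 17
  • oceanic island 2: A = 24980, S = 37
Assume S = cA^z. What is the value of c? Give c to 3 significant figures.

1.96

z = ln(S₂/S₁) / ln(A₂/A₁) = ln(37/17) / ln(24980/1713) = 0.7777 / 2.6798 = 0.2902
c = S₁ / A₁^z = 17 / 1713^0.2902 = 17 / 8.679 = 1.959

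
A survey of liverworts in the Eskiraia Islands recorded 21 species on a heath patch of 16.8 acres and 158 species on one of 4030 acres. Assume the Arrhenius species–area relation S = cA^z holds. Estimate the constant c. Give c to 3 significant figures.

7.43

z = ln(S₂/S₁) / ln(A₂/A₁) = ln(158/21) / ln(4030/16.8) = 2.0181 / 5.4801 = 0.3683
c = S₁ / A₁^z = 21 / 16.8^0.3683 = 21 / 2.826 = 7.43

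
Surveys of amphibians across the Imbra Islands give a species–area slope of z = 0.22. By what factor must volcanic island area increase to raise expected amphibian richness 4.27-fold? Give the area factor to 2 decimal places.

(A₂/A₁)^0.22 = 4.27, so A₂/A₁ = 4.27^(1/0.22) = 4.27^4.545
ln(A₂/A₁) = ln 4.27 / 0.22 = 1.4516 / 0.22 = 6.5982
A₂/A₁ = e^6.5982 ≈ 733.8

733.81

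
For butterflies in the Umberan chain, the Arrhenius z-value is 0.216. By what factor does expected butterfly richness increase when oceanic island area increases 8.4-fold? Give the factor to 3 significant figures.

1.58

S₂/S₁ = (A₂/A₁)^z = 8.4^0.216
ln(S₂/S₁) = 0.216 × ln 8.4 = 0.216 × 2.1282 = 0.4597
S₂/S₁ = e^0.4597 ≈ 1.584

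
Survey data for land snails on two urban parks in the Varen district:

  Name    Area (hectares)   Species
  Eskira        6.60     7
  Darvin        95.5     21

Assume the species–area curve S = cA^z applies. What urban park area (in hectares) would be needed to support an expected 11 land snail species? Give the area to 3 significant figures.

19.8 hectares

z = ln(21/7) / ln(95.5/6.6) = 1.0986 / 2.6721 = 0.4111
c = 7 / 6.6^0.4111 = 7 / 2.172 = 3.222
A = (11/3.222)^(1/0.4111) ⇒ ln A = ln(3.414)/0.4111 = 2.9864
A = e^2.9864 ≈ 19.81 hectares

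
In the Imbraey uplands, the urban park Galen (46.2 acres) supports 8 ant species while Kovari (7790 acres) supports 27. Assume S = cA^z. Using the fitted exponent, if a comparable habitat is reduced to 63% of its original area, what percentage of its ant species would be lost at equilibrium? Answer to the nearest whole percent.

10%

z = ln(27/8) / ln(7790/46.2) = 1.2164 / 5.1276 = 0.2372
S_new/S_old = (A_new/A_old)^z = 0.63^0.2372 = exp(0.2372 × -0.4620) = 0.8962
Fraction lost = 1 − 0.8962 = 0.1038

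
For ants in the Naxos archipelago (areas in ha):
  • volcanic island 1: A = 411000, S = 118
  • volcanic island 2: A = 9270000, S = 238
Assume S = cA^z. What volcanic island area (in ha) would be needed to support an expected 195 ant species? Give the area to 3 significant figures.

3830000 ha

z = ln(238/118) / ln(9270000/411000) = 0.7016 / 3.1159 = 0.2252
c = 118 / 411000^0.2252 = 118 / 18.37 = 6.425
A = (195/6.425)^(1/0.2252) ⇒ ln A = ln(30.35)/0.2252 = 15.1573
A = e^15.1573 ≈ 3825783 ha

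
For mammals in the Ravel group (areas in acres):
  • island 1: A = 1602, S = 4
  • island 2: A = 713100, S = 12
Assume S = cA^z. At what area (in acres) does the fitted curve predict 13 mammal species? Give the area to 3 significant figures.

1110000 acres

z = ln(12/4) / ln(713100/1602) = 1.0986 / 6.0984 = 0.1801
c = 4 / 1602^0.1801 = 4 / 3.778 = 1.059
A = (13/1.059)^(1/0.1801) ⇒ ln A = ln(12.28)/0.1801 = 13.9217
A = e^13.9217 ≈ 1112024 acres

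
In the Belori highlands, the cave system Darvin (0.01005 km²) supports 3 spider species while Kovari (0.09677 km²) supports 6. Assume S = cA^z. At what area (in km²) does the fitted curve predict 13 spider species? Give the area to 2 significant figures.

1.2 km²

z = ln(6/3) / ln(0.09677/0.01005) = 0.6931 / 2.2648 = 0.3061
c = 3 / 0.01005^0.3061 = 3 / 0.2447 = 12.26
A = (13/12.26)^(1/0.3061) ⇒ ln A = ln(1.06)/0.3061 = 0.1909
A = e^0.1909 ≈ 1.21 km²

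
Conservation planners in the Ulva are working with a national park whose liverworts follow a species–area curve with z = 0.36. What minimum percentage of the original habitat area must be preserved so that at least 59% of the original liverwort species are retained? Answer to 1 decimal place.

Need (A_new/A_old)^0.36 = 0.59, so A_new/A_old = 0.59^(1/0.36) = 0.59^2.778
ln(A_new/A_old) = ln 0.59 / 0.36 = -0.5276 / 0.36 = -1.4656
A_new/A_old = e^-1.4656 ≈ 0.2309

23.1%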